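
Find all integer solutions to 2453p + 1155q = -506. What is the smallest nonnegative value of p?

53

gcd(2453, 1155):
  2453 = 2*1155 + 143
  1155 = 8*143 + 11
  143 = 13*11
so gcd(2453, 1155) = 11.
11 divides -506, so solutions exist.
Back-substitute for Bézout coefficients:
  11 = 1155 - 8*143
  ... = 2453*(-8) + 1155*(17)
Scale by -506/11 = -46: (p₀, q₀) = (368, -782).
General solution: p = 368 + 105t, q = -782 - 223t for integer t.
p ≥ 0: smallest is 368 mod 105 = 53 (at t = -3), with q = -113.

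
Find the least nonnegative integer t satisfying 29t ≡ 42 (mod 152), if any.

122

gcd(152, 29):
  152 = 5·29 + 7
  29 = 4·7 + 1
  7 = 7·1
so gcd(152, 29) = 1.
1 divides 42, so solutions exist.
Back-substitute for Bézout coefficients:
  1 = 29 - 4·7
  ... = 29·(21) + 152·(-4)
So 29·(21) ≡ 1 (mod 152); multiply by 42: t ≡ 882 (mod 152).
Smallest nonnegative: t = 882 mod 152 = 122.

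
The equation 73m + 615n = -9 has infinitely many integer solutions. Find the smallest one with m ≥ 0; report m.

gcd(615, 73):
  615 = 8·73 + 31
  73 = 2·31 + 11
  31 = 2·11 + 9
  11 = 1·9 + 2
  9 = 4·2 + 1
  2 = 2·1
so gcd(615, 73) = 1.
1 divides -9, so solutions exist.
Back-substitute for Bézout coefficients:
  1 = 9 - 4·2
  ... = 73·(-278) + 615·(33)
Scale by -9/1 = -9: (m₀, n₀) = (2502, -297).
General solution: m = 2502 + 615t, n = -297 - 73t for integer t.
m ≥ 0: smallest is 2502 mod 615 = 42 (at t = -4), with n = -5.

42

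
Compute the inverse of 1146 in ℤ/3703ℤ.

2110

gcd(3703, 1146) = 1  (3703 = 3*1146 + 265, 1146 = 4*265 + 86, 265 = 3*86 + 7, 86 = 12*7 + 2, 7 = 3*2 + 1, 2 = 2*1).
Back-substituting, 1146*(-1593) + 3703*(493) = 1.
So 1146*-1593 ≡ 1 (mod 3703), and -1593 mod 3703 = 2110.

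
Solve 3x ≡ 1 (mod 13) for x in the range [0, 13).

9

gcd(13, 3):
  13 = 4*3 + 1
  3 = 3*1
so gcd(13, 3) = 1.
Back-substitute for Bézout coefficients:
  1 = 13 - 4*3
  ... = 3*(-4) + 13*(1)
So 3*-4 ≡ 1 (mod 13), and -4 mod 13 = 9.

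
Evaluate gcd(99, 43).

1

gcd(99, 43):
  99 = 2×43 + 13
  43 = 3×13 + 4
  13 = 3×4 + 1
  4 = 4×1
so gcd(99, 43) = 1.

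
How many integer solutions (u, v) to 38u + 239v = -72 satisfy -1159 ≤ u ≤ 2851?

gcd(239, 38) = 1  (239 = 6·38 + 11, 38 = 3·11 + 5, 11 = 2·5 + 1, 5 = 5·1).
Back-substituting, 38·(-44) + 239·(7) = 1.
Scale by -72: particular solution (3168, -504); reduce u mod 239: (61, -10).
General solution: u = 61 + 239t, v = -10 - 38t for integer t.
-1159 ≤ 61 + 239t ≤ 2851 gives t ∈ [-5, 11], which is 17 values.

17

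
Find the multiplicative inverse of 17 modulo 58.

gcd(58, 17) = 1.
By Bézout, 17·(-17) + 58·(5) = 1.
So 17·-17 ≡ 1 (mod 58), and -17 mod 58 = 41.

41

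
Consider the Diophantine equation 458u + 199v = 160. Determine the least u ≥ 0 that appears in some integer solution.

gcd(458, 199):
  458 = 2*199 + 60
  199 = 3*60 + 19
  60 = 3*19 + 3
  19 = 6*3 + 1
  3 = 3*1
so gcd(458, 199) = 1.
1 divides 160, so solutions exist.
Back-substitute for Bézout coefficients:
  1 = 19 - 6*3
  ... = 458*(-63) + 199*(145)
Scale by 160/1 = 160: (u₀, v₀) = (-10080, 23200).
General solution: u = -10080 + 199t, v = 23200 - 458t for integer t.
u ≥ 0: smallest is -10080 mod 199 = 69 (at t = 51), with v = -158.

69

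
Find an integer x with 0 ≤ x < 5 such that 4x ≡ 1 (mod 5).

gcd(5, 4) = 1  (5 = 1×4 + 1, 4 = 4×1).
Back-substituting, 4×(-1) + 5×(1) = 1.
So 4×-1 ≡ 1 (mod 5), and -1 mod 5 = 4.

4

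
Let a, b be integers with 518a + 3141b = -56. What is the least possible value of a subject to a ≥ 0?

3056

gcd(3141, 518) = 1  (3141 = 6×518 + 33, 518 = 15×33 + 23, 33 = 1×23 + 10, 23 = 2×10 + 3, 10 = 3×3 + 1, 3 = 3×1).
1 divides -56, so solutions exist.
Back-substituting, 518×(-952) + 3141×(157) = 1.
Scale by -56/1 = -56: (a₀, b₀) = (53312, -8792).
General solution: a = 53312 + 3141t, b = -8792 - 518t for integer t.
a ≥ 0: smallest is 53312 mod 3141 = 3056 (at t = -16), with b = -504.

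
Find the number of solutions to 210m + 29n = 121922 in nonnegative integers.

gcd(210, 29) = 1.
By Bézout, 210*(-4) + 29*(29) = 1.
One solution: (5, 4168).
General: m = 5 + 29t, n = 4168 - 210t.
m ≥ 0 ⇒ t ≥ 0; n ≥ 0 ⇒ t ≤ 19. So t ∈ [0, 19]: 20 solutions.

20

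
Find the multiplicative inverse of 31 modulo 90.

61

gcd(90, 31) = 1.
By Bézout, 31×(-29) + 90×(10) = 1.
So 31×-29 ≡ 1 (mod 90), and -29 mod 90 = 61.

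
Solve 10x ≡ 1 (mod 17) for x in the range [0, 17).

12

gcd(17, 10):
  17 = 1×10 + 7
  10 = 1×7 + 3
  7 = 2×3 + 1
  3 = 3×1
so gcd(17, 10) = 1.
Back-substitute for Bézout coefficients:
  1 = 7 - 2×3
  ... = 10×(-5) + 17×(3)
So 10×-5 ≡ 1 (mod 17), and -5 mod 17 = 12.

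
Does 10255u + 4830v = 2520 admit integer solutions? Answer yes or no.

yes

gcd(10255, 4830) = 35  (10255 = 2*4830 + 595, 4830 = 8*595 + 70, 595 = 8*70 + 35, 70 = 2*35).
35 divides 2520, so integer solutions exist.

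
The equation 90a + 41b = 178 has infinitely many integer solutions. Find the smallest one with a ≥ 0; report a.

12

gcd(90, 41) = 1.
1 divides 178, so solutions exist.
By Bézout, 90·(-5) + 41·(11) = 1.
Scale by 178/1 = 178: (a₀, b₀) = (-890, 1958).
General solution: a = -890 + 41t, b = 1958 - 90t for integer t.
a ≥ 0: smallest is -890 mod 41 = 12 (at t = 22), with b = -22.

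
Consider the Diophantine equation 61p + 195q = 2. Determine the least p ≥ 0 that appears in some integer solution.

32

gcd(195, 61) = 1.
1 divides 2, so solutions exist.
By Bézout, 61×(16) + 195×(-5) = 1.
Scale by 2/1 = 2: (p₀, q₀) = (32, -10).
General solution: p = 32 + 195t, q = -10 - 61t for integer t.
p ≥ 0: smallest is 32 mod 195 = 32 (at t = 0), with q = -10.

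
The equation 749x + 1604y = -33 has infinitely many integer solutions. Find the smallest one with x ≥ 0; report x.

gcd(1604, 749):
  1604 = 2*749 + 106
  749 = 7*106 + 7
  106 = 15*7 + 1
  7 = 7*1
so gcd(1604, 749) = 1.
1 divides -33, so solutions exist.
Back-substitute for Bézout coefficients:
  1 = 106 - 15*7
  ... = 749*(-227) + 1604*(106)
Scale by -33/1 = -33: (x₀, y₀) = (7491, -3498).
General solution: x = 7491 + 1604t, y = -3498 - 749t for integer t.
x ≥ 0: smallest is 7491 mod 1604 = 1075 (at t = -4), with y = -502.

1075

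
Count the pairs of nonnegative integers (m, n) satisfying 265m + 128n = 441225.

14

gcd(265, 128) = 1.
By Bézout, 265×(57) + 128×(-118) = 1.
One solution: (1, 3445).
General: m = 1 + 128t, n = 3445 - 265t.
m ≥ 0 ⇒ t ≥ 0; n ≥ 0 ⇒ t ≤ 13. So t ∈ [0, 13]: 14 solutions.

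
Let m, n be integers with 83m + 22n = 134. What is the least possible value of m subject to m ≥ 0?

4

gcd(83, 22) = 1  (83 = 3×22 + 17, 22 = 1×17 + 5, 17 = 3×5 + 2, 5 = 2×2 + 1, 2 = 2×1).
1 divides 134, so solutions exist.
Back-substituting, 83×(-9) + 22×(34) = 1.
Scale by 134/1 = 134: (m₀, n₀) = (-1206, 4556).
General solution: m = -1206 + 22t, n = 4556 - 83t for integer t.
m ≥ 0: smallest is -1206 mod 22 = 4 (at t = 55), with n = -9.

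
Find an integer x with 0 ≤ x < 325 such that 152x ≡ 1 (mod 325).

gcd(325, 152):
  325 = 2×152 + 21
  152 = 7×21 + 5
  21 = 4×5 + 1
  5 = 5×1
so gcd(325, 152) = 1.
Back-substitute for Bézout coefficients:
  1 = 21 - 4×5
  ... = 152×(-62) + 325×(29)
So 152×-62 ≡ 1 (mod 325), and -62 mod 325 = 263.

263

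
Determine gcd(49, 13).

gcd(49, 13):
  49 = 3×13 + 10
  13 = 1×10 + 3
  10 = 3×3 + 1
  3 = 3×1
so gcd(49, 13) = 1.

1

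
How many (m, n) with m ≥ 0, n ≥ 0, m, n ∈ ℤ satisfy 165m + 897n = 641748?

13

gcd(897, 165) = 3.
By Bézout, 165×(87) + 897×(-16) = 3.
One solution: (35, 709).
General: m = 35 + 299t, n = 709 - 55t.
m ≥ 0 ⇒ t ≥ 0; n ≥ 0 ⇒ t ≤ 12. So t ∈ [0, 12]: 13 solutions.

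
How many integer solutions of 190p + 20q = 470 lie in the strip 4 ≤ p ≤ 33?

gcd(190, 20):
  190 = 9·20 + 10
  20 = 2·10
so gcd(190, 20) = 10.
Back-substitute for Bézout coefficients:
  10 = 190 - 9·20
  ... = 190·(1) + 20·(-9)
Scale by 47: particular solution (47, -423); reduce p mod 2: (1, 14).
General solution: p = 1 + 2t, q = 14 - 19t for integer t.
4 ≤ 1 + 2t ≤ 33 gives t ∈ [2, 16], which is 15 values.

15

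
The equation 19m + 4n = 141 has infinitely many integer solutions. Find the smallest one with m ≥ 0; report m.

gcd(19, 4) = 1  (19 = 4*4 + 3, 4 = 1*3 + 1, 3 = 3*1).
1 divides 141, so solutions exist.
Back-substituting, 19*(-1) + 4*(5) = 1.
Scale by 141/1 = 141: (m₀, n₀) = (-141, 705).
General solution: m = -141 + 4t, n = 705 - 19t for integer t.
m ≥ 0: smallest is -141 mod 4 = 3 (at t = 36), with n = 21.

3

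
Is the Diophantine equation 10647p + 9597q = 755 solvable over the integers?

gcd(10647, 9597) = 21  (10647 = 1*9597 + 1050, 9597 = 9*1050 + 147, 1050 = 7*147 + 21, 147 = 7*21).
21 does not divide 755 (remainder 20), so no integer solutions.

no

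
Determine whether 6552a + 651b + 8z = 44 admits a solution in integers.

yes

gcd(6552, 651):
  6552 = 10×651 + 42
  651 = 15×42 + 21
  42 = 2×21
so gcd(6552, 651) = 21.
gcd(21, 8) = 1.
1 divides 44, so integer solutions exist.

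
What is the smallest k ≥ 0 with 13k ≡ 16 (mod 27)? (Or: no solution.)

22

gcd(27, 13) = 1.
1 divides 16, so solutions exist.
By Bézout, 13*(-2) + 27*(1) = 1.
So 13*(-2) ≡ 1 (mod 27); multiply by 16: k ≡ -32 (mod 27).
Smallest nonnegative: k = -32 mod 27 = 22.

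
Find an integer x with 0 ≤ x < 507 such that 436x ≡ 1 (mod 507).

457

gcd(507, 436) = 1.
By Bézout, 436·(-50) + 507·(43) = 1.
So 436·-50 ≡ 1 (mod 507), and -50 mod 507 = 457.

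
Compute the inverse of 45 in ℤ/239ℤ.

85

gcd(239, 45) = 1  (239 = 5·45 + 14, 45 = 3·14 + 3, 14 = 4·3 + 2, 3 = 1·2 + 1, 2 = 2·1).
Back-substituting, 45·(85) + 239·(-16) = 1.
So 45·85 ≡ 1 (mod 239), and 85 mod 239 = 85.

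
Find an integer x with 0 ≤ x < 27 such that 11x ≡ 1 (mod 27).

5

gcd(27, 11):
  27 = 2·11 + 5
  11 = 2·5 + 1
  5 = 5·1
so gcd(27, 11) = 1.
Back-substitute for Bézout coefficients:
  1 = 11 - 2·5
  ... = 11·(5) + 27·(-2)
So 11·5 ≡ 1 (mod 27), and 5 mod 27 = 5.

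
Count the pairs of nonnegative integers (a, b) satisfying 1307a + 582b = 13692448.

gcd(1307, 582) = 1.
By Bézout, 1307*(-175) + 582*(393) = 1.
One solution: (572, 22242).
General: a = 572 + 582t, b = 22242 - 1307t.
a ≥ 0 ⇒ t ≥ 0; b ≥ 0 ⇒ t ≤ 17. So t ∈ [0, 17]: 18 solutions.

18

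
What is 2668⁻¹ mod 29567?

15526

gcd(29567, 2668):
  29567 = 11*2668 + 219
  2668 = 12*219 + 40
  219 = 5*40 + 19
  40 = 2*19 + 2
  19 = 9*2 + 1
  2 = 2*1
so gcd(29567, 2668) = 1.
Back-substitute for Bézout coefficients:
  1 = 19 - 9*2
  ... = 2668*(-14041) + 29567*(1267)
So 2668*-14041 ≡ 1 (mod 29567), and -14041 mod 29567 = 15526.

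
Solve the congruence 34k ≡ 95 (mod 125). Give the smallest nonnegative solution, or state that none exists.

80

gcd(125, 34):
  125 = 3·34 + 23
  34 = 1·23 + 11
  23 = 2·11 + 1
  11 = 11·1
so gcd(125, 34) = 1.
1 divides 95, so solutions exist.
Back-substitute for Bézout coefficients:
  1 = 23 - 2·11
  ... = 34·(-11) + 125·(3)
So 34·(-11) ≡ 1 (mod 125); multiply by 95: k ≡ -1045 (mod 125).
Smallest nonnegative: k = -1045 mod 125 = 80.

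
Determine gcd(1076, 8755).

gcd(8755, 1076):
  8755 = 8×1076 + 147
  1076 = 7×147 + 47
  147 = 3×47 + 6
  47 = 7×6 + 5
  6 = 1×5 + 1
  5 = 5×1
so gcd(8755, 1076) = 1.

1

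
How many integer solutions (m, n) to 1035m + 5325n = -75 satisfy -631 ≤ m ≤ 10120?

31

gcd(5325, 1035):
  5325 = 5*1035 + 150
  1035 = 6*150 + 135
  150 = 1*135 + 15
  135 = 9*15
so gcd(5325, 1035) = 15.
Back-substitute for Bézout coefficients:
  15 = 150 - 1*135
  ... = 1035*(-36) + 5325*(7)
Scale by -5: particular solution (180, -35); reduce m mod 355: (180, -35).
General solution: m = 180 + 355t, n = -35 - 69t for integer t.
-631 ≤ 180 + 355t ≤ 10120 gives t ∈ [-2, 28], which is 31 values.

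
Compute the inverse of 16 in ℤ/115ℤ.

36

gcd(115, 16):
  115 = 7×16 + 3
  16 = 5×3 + 1
  3 = 3×1
so gcd(115, 16) = 1.
Back-substitute for Bézout coefficients:
  1 = 16 - 5×3
  ... = 16×(36) + 115×(-5)
So 16×36 ≡ 1 (mod 115), and 36 mod 115 = 36.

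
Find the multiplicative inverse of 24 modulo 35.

19

gcd(35, 24) = 1  (35 = 1·24 + 11, 24 = 2·11 + 2, 11 = 5·2 + 1, 2 = 2·1).
Back-substituting, 24·(-16) + 35·(11) = 1.
So 24·-16 ≡ 1 (mod 35), and -16 mod 35 = 19.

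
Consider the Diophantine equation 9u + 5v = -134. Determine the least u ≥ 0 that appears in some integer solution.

4

gcd(9, 5) = 1  (9 = 1×5 + 4, 5 = 1×4 + 1, 4 = 4×1).
1 divides -134, so solutions exist.
Back-substituting, 9×(-1) + 5×(2) = 1.
Scale by -134/1 = -134: (u₀, v₀) = (134, -268).
General solution: u = 134 + 5t, v = -268 - 9t for integer t.
u ≥ 0: smallest is 134 mod 5 = 4 (at t = -26), with v = -34.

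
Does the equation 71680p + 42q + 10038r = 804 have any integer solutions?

gcd(71680, 42) = 14  (71680 = 1706×42 + 28, 42 = 1×28 + 14, 28 = 2×14).
gcd(14, 10038) = 14.
14 does not divide 804 (remainder 6), so no integer solutions.

no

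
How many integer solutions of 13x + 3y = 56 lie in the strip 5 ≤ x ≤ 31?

9

gcd(13, 3) = 1  (13 = 4×3 + 1, 3 = 3×1).
Back-substituting, 13×(1) + 3×(-4) = 1.
Scale by 56: particular solution (56, -224); reduce x mod 3: (2, 10).
General solution: x = 2 + 3t, y = 10 - 13t for integer t.
5 ≤ 2 + 3t ≤ 31 gives t ∈ [1, 9], which is 9 values.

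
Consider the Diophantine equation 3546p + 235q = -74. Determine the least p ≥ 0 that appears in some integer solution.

86

gcd(3546, 235):
  3546 = 15·235 + 21
  235 = 11·21 + 4
  21 = 5·4 + 1
  4 = 4·1
so gcd(3546, 235) = 1.
1 divides -74, so solutions exist.
Back-substitute for Bézout coefficients:
  1 = 21 - 5·4
  ... = 3546·(56) + 235·(-845)
Scale by -74/1 = -74: (p₀, q₀) = (-4144, 62530).
General solution: p = -4144 + 235t, q = 62530 - 3546t for integer t.
p ≥ 0: smallest is -4144 mod 235 = 86 (at t = 18), with q = -1298.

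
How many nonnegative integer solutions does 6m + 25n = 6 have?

gcd(25, 6):
  25 = 4·6 + 1
  6 = 6·1
so gcd(25, 6) = 1.
Back-substitute for Bézout coefficients:
  1 = 25 - 4·6
  ... = 6·(-4) + 25·(1)
Scale by 6: one solution is (-24, 6). Reduce m mod 25: (1, 0).
General: m = 1 + 25t, n = 0 - 6t.
m ≥ 0 ⇒ t ≥ 0; n ≥ 0 ⇒ t ≤ 0. So t ∈ [0, 0]: 1 solution.

1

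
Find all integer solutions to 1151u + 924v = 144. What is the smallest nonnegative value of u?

gcd(1151, 924) = 1  (1151 = 1·924 + 227, 924 = 4·227 + 16, 227 = 14·16 + 3, 16 = 5·3 + 1, 3 = 3·1).
1 divides 144, so solutions exist.
Back-substituting, 1151·(-289) + 924·(360) = 1.
Scale by 144/1 = 144: (u₀, v₀) = (-41616, 51840).
General solution: u = -41616 + 924t, v = 51840 - 1151t for integer t.
u ≥ 0: smallest is -41616 mod 924 = 888 (at t = 46), with v = -1106.

888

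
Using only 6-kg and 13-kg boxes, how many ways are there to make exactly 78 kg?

2

Need nonnegative integers with 6j + 13k = 78.
gcd(6, 13) = 1, and 6·(-2) + 13·(1) = 1.
So (j₀, k₀) = (-156, 78); general j = -156 + 13t, k = 78 - 6t.
j ≥ 0 ⇒ t ≥ 12; k ≥ 0 ⇒ t ≤ 13. That's 2 values of t.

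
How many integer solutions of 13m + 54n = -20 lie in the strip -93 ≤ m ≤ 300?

gcd(54, 13):
  54 = 4×13 + 2
  13 = 6×2 + 1
  2 = 2×1
so gcd(54, 13) = 1.
Back-substitute for Bézout coefficients:
  1 = 13 - 6×2
  ... = 13×(25) + 54×(-6)
Scale by -20: particular solution (-500, 120); reduce m mod 54: (40, -10).
General solution: m = 40 + 54t, n = -10 - 13t for integer t.
-93 ≤ 40 + 54t ≤ 300 gives t ∈ [-2, 4], which is 7 values.

7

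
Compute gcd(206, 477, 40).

1

gcd(477, 206) = 1  (477 = 2·206 + 65, 206 = 3·65 + 11, 65 = 5·11 + 10, 11 = 1·10 + 1, 10 = 10·1).
gcd(1, 40) = 1.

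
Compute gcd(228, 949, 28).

1

gcd(949, 228) = 1.
gcd(1, 28) = 1.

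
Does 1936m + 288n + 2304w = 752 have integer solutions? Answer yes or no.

gcd(1936, 288) = 16  (1936 = 6·288 + 208, 288 = 1·208 + 80, 208 = 2·80 + 48, 80 = 1·48 + 32, 48 = 1·32 + 16, 32 = 2·16).
gcd(16, 2304) = 16.
16 divides 752, so integer solutions exist.

yes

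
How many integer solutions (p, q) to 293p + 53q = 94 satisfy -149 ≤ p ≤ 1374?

gcd(293, 53) = 1  (293 = 5×53 + 28, 53 = 1×28 + 25, 28 = 1×25 + 3, 25 = 8×3 + 1, 3 = 3×1).
Back-substituting, 293×(-17) + 53×(94) = 1.
Scale by 94: particular solution (-1598, 8836); reduce p mod 53: (45, -247).
General solution: p = 45 + 53t, q = -247 - 293t for integer t.
-149 ≤ 45 + 53t ≤ 1374 gives t ∈ [-3, 25], which is 29 values.

29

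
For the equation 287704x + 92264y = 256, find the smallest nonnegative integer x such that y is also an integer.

10214

gcd(287704, 92264):
  287704 = 3×92264 + 10912
  92264 = 8×10912 + 4968
  10912 = 2×4968 + 976
  4968 = 5×976 + 88
  976 = 11×88 + 8
  88 = 11×8
so gcd(287704, 92264) = 8.
8 divides 256, so solutions exist.
Back-substitute for Bézout coefficients:
  8 = 976 - 11×88
  ... = 287704×(1040) + 92264×(-3243)
Scale by 256/8 = 32: (x₀, y₀) = (33280, -103776).
General solution: x = 33280 + 11533t, y = -103776 - 35963t for integer t.
x ≥ 0: smallest is 33280 mod 11533 = 10214 (at t = -2), with y = -31850.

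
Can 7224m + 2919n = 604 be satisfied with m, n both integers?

gcd(7224, 2919) = 21.
21 does not divide 604 (remainder 16), so no integer solutions.

no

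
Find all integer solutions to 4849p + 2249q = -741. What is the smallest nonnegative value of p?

94

gcd(4849, 2249):
  4849 = 2·2249 + 351
  2249 = 6·351 + 143
  351 = 2·143 + 65
  143 = 2·65 + 13
  65 = 5·13
so gcd(4849, 2249) = 13.
13 divides -741, so solutions exist.
Back-substitute for Bézout coefficients:
  13 = 143 - 2·65
  ... = 4849·(-32) + 2249·(69)
Scale by -741/13 = -57: (p₀, q₀) = (1824, -3933).
General solution: p = 1824 + 173t, q = -3933 - 373t for integer t.
p ≥ 0: smallest is 1824 mod 173 = 94 (at t = -10), with q = -203.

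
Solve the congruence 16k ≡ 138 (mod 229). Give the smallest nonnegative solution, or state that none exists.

gcd(229, 16) = 1.
1 divides 138, so solutions exist.
By Bézout, 16*(43) + 229*(-3) = 1.
So 16*(43) ≡ 1 (mod 229); multiply by 138: k ≡ 5934 (mod 229).
Smallest nonnegative: k = 5934 mod 229 = 209.

209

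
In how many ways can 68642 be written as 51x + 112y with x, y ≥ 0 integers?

gcd(112, 51) = 1  (112 = 2·51 + 10, 51 = 5·10 + 1, 10 = 10·1).
Back-substituting, 51·(11) + 112·(-5) = 1.
Scale by 68642: one solution is (755062, -343210). Reduce x mod 112: (70, 581).
General: x = 70 + 112t, y = 581 - 51t.
x ≥ 0 ⇒ t ≥ 0; y ≥ 0 ⇒ t ≤ 11. So t ∈ [0, 11]: 12 solutions.

12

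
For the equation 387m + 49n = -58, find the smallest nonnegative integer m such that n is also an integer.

gcd(387, 49):
  387 = 7·49 + 44
  49 = 1·44 + 5
  44 = 8·5 + 4
  5 = 1·4 + 1
  4 = 4·1
so gcd(387, 49) = 1.
1 divides -58, so solutions exist.
Back-substitute for Bézout coefficients:
  1 = 5 - 1·4
  ... = 387·(-10) + 49·(79)
Scale by -58/1 = -58: (m₀, n₀) = (580, -4582).
General solution: m = 580 + 49t, n = -4582 - 387t for integer t.
m ≥ 0: smallest is 580 mod 49 = 41 (at t = -11), with n = -325.

41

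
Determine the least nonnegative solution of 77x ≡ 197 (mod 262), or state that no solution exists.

57

gcd(262, 77) = 1.
1 divides 197, so solutions exist.
By Bézout, 77×(-17) + 262×(5) = 1.
So 77×(-17) ≡ 1 (mod 262); multiply by 197: x ≡ -3349 (mod 262).
Smallest nonnegative: x = -3349 mod 262 = 57.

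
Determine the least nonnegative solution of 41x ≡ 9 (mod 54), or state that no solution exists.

gcd(54, 41) = 1.
1 divides 9, so solutions exist.
By Bézout, 41*(-25) + 54*(19) = 1.
So 41*(-25) ≡ 1 (mod 54); multiply by 9: x ≡ -225 (mod 54).
Smallest nonnegative: x = -225 mod 54 = 45.

45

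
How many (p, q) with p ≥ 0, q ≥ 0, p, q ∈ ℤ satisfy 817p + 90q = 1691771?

gcd(817, 90) = 1  (817 = 9·90 + 7, 90 = 12·7 + 6, 7 = 1·6 + 1, 6 = 6·1).
Back-substituting, 817·(13) + 90·(-118) = 1.
Scale by 1691771: one solution is (21993023, -199628978). Reduce p mod 90: (83, 18044).
General: p = 83 + 90t, q = 18044 - 817t.
p ≥ 0 ⇒ t ≥ 0; q ≥ 0 ⇒ t ≤ 22. So t ∈ [0, 22]: 23 solutions.

23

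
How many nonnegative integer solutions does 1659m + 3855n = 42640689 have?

20

gcd(3855, 1659) = 3  (3855 = 2*1659 + 537, 1659 = 3*537 + 48, 537 = 11*48 + 9, 48 = 5*9 + 3, 9 = 3*3).
Back-substituting, 1659*(402) + 3855*(-173) = 3.
Scale by 14213563: one solution is (5713852326, -2458946399). Reduce m mod 1285: (881, 10682).
General: m = 881 + 1285t, n = 10682 - 553t.
m ≥ 0 ⇒ t ≥ 0; n ≥ 0 ⇒ t ≤ 19. So t ∈ [0, 19]: 20 solutions.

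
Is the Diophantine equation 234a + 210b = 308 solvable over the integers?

gcd(234, 210) = 6  (234 = 1*210 + 24, 210 = 8*24 + 18, 24 = 1*18 + 6, 18 = 3*6).
6 does not divide 308 (remainder 2), so no integer solutions.

no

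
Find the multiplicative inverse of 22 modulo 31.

24

gcd(31, 22):
  31 = 1*22 + 9
  22 = 2*9 + 4
  9 = 2*4 + 1
  4 = 4*1
so gcd(31, 22) = 1.
Back-substitute for Bézout coefficients:
  1 = 9 - 2*4
  ... = 22*(-7) + 31*(5)
So 22*-7 ≡ 1 (mod 31), and -7 mod 31 = 24.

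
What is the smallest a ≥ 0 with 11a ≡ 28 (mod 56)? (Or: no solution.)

gcd(56, 11) = 1.
1 divides 28, so solutions exist.
By Bézout, 11·(-5) + 56·(1) = 1.
So 11·(-5) ≡ 1 (mod 56); multiply by 28: a ≡ -140 (mod 56).
Smallest nonnegative: a = -140 mod 56 = 28.

28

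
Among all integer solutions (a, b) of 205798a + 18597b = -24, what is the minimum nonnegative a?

3384

gcd(205798, 18597) = 1  (205798 = 11*18597 + 1231, 18597 = 15*1231 + 132, 1231 = 9*132 + 43, 132 = 3*43 + 3, 43 = 14*3 + 1, 3 = 3*1).
1 divides -24, so solutions exist.
Back-substituting, 205798*(6058) + 18597*(-67039) = 1.
Scale by -24/1 = -24: (a₀, b₀) = (-145392, 1608936).
General solution: a = -145392 + 18597t, b = 1608936 - 205798t for integer t.
a ≥ 0: smallest is -145392 mod 18597 = 3384 (at t = 8), with b = -37448.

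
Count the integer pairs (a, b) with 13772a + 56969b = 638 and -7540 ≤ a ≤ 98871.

gcd(56969, 13772):
  56969 = 4*13772 + 1881
  13772 = 7*1881 + 605
  1881 = 3*605 + 66
  605 = 9*66 + 11
  66 = 6*11
so gcd(56969, 13772) = 11.
Back-substitute for Bézout coefficients:
  11 = 605 - 9*66
  ... = 13772*(848) + 56969*(-205)
Scale by 58: particular solution (49184, -11890); reduce a mod 5179: (2573, -622).
General solution: a = 2573 + 5179t, b = -622 - 1252t for integer t.
-7540 ≤ 2573 + 5179t ≤ 98871 gives t ∈ [-1, 18], which is 20 values.

20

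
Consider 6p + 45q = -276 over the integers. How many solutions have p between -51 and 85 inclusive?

9

gcd(45, 6) = 3  (45 = 7*6 + 3, 6 = 2*3).
Back-substituting, 6*(-7) + 45*(1) = 3.
Scale by -92: particular solution (644, -92); reduce p mod 15: (14, -8).
General solution: p = 14 + 15t, q = -8 - 2t for integer t.
-51 ≤ 14 + 15t ≤ 85 gives t ∈ [-4, 4], which is 9 values.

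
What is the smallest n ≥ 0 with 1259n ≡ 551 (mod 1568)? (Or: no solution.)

gcd(1568, 1259) = 1.
1 divides 551, so solutions exist.
By Bézout, 1259*(-477) + 1568*(383) = 1.
So 1259*(-477) ≡ 1 (mod 1568); multiply by 551: n ≡ -262827 (mod 1568).
Smallest nonnegative: n = -262827 mod 1568 = 597.

597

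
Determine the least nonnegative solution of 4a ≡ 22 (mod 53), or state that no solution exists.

gcd(53, 4):
  53 = 13×4 + 1
  4 = 4×1
so gcd(53, 4) = 1.
1 divides 22, so solutions exist.
Back-substitute for Bézout coefficients:
  1 = 53 - 13×4
  ... = 4×(-13) + 53×(1)
So 4×(-13) ≡ 1 (mod 53); multiply by 22: a ≡ -286 (mod 53).
Smallest nonnegative: a = -286 mod 53 = 32.

32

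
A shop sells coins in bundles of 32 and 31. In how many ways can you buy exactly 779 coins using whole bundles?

Need nonnegative integers with 32j + 31k = 779.
gcd(32, 31) = 1, and 32·(1) + 31·(-1) = 1.
So (j₀, k₀) = (779, -779); general j = 779 + 31t, k = -779 - 32t.
j ≥ 0 ⇒ t ≥ -25; k ≥ 0 ⇒ t ≤ -25. That's 1 value of t.

1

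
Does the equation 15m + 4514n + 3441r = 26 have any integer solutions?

yes

gcd(4514, 15) = 1.
gcd(1, 3441) = 1.
1 divides 26, so integer solutions exist.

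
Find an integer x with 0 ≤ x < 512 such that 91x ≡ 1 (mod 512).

467

gcd(512, 91):
  512 = 5*91 + 57
  91 = 1*57 + 34
  57 = 1*34 + 23
  34 = 1*23 + 11
  23 = 2*11 + 1
  11 = 11*1
so gcd(512, 91) = 1.
Back-substitute for Bézout coefficients:
  1 = 23 - 2*11
  ... = 91*(-45) + 512*(8)
So 91*-45 ≡ 1 (mod 512), and -45 mod 512 = 467.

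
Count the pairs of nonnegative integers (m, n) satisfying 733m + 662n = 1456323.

3

gcd(733, 662) = 1  (733 = 1·662 + 71, 662 = 9·71 + 23, 71 = 3·23 + 2, 23 = 11·2 + 1, 2 = 2·1).
Back-substituting, 733·(-317) + 662·(351) = 1.
Scale by 1456323: one solution is (-461654391, 511169373). Reduce m mod 662: (577, 1561).
General: m = 577 + 662t, n = 1561 - 733t.
m ≥ 0 ⇒ t ≥ 0; n ≥ 0 ⇒ t ≤ 2. So t ∈ [0, 2]: 3 solutions.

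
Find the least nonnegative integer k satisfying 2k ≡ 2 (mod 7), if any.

1

gcd(7, 2):
  7 = 3*2 + 1
  2 = 2*1
so gcd(7, 2) = 1.
1 divides 2, so solutions exist.
Back-substitute for Bézout coefficients:
  1 = 7 - 3*2
  ... = 2*(-3) + 7*(1)
So 2*(-3) ≡ 1 (mod 7); multiply by 2: k ≡ -6 (mod 7).
Smallest nonnegative: k = -6 mod 7 = 1.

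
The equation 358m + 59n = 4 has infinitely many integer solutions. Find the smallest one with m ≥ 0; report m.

1

gcd(358, 59):
  358 = 6×59 + 4
  59 = 14×4 + 3
  4 = 1×3 + 1
  3 = 3×1
so gcd(358, 59) = 1.
1 divides 4, so solutions exist.
Back-substitute for Bézout coefficients:
  1 = 4 - 1×3
  ... = 358×(15) + 59×(-91)
Scale by 4/1 = 4: (m₀, n₀) = (60, -364).
General solution: m = 60 + 59t, n = -364 - 358t for integer t.
m ≥ 0: smallest is 60 mod 59 = 1 (at t = -1), with n = -6.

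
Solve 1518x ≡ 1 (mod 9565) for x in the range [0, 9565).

gcd(9565, 1518) = 1  (9565 = 6×1518 + 457, 1518 = 3×457 + 147, 457 = 3×147 + 16, 147 = 9×16 + 3, 16 = 5×3 + 1, 3 = 3×1).
Back-substituting, 1518×(-2993) + 9565×(475) = 1.
So 1518×-2993 ≡ 1 (mod 9565), and -2993 mod 9565 = 6572.

6572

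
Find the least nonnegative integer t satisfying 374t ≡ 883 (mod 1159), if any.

179

gcd(1159, 374) = 1.
1 divides 883, so solutions exist.
By Bézout, 374*(-282) + 1159*(91) = 1.
So 374*(-282) ≡ 1 (mod 1159); multiply by 883: t ≡ -249006 (mod 1159).
Smallest nonnegative: t = -249006 mod 1159 = 179.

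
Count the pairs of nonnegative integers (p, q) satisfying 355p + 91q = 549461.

gcd(355, 91) = 1.
By Bézout, 355×(10) + 91×(-39) = 1.
One solution: (30, 5921).
General: p = 30 + 91t, q = 5921 - 355t.
p ≥ 0 ⇒ t ≥ 0; q ≥ 0 ⇒ t ≤ 16. So t ∈ [0, 16]: 17 solutions.

17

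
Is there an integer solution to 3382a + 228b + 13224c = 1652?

no

gcd(3382, 228):
  3382 = 14·228 + 190
  228 = 1·190 + 38
  190 = 5·38
so gcd(3382, 228) = 38.
gcd(38, 13224) = 38.
38 does not divide 1652 (remainder 18), so no integer solutions.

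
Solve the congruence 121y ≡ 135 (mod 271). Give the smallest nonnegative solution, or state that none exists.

gcd(271, 121) = 1  (271 = 2·121 + 29, 121 = 4·29 + 5, 29 = 5·5 + 4, 5 = 1·4 + 1, 4 = 4·1).
1 divides 135, so solutions exist.
Back-substituting, 121·(56) + 271·(-25) = 1.
So 121·(56) ≡ 1 (mod 271); multiply by 135: y ≡ 7560 (mod 271).
Smallest nonnegative: y = 7560 mod 271 = 243.

243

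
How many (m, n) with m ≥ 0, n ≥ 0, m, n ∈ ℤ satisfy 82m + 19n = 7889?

5

gcd(82, 19):
  82 = 4·19 + 6
  19 = 3·6 + 1
  6 = 6·1
so gcd(82, 19) = 1.
Back-substitute for Bézout coefficients:
  1 = 19 - 3·6
  ... = 82·(-3) + 19·(13)
Scale by 7889: one solution is (-23667, 102557). Reduce m mod 19: (7, 385).
General: m = 7 + 19t, n = 385 - 82t.
m ≥ 0 ⇒ t ≥ 0; n ≥ 0 ⇒ t ≤ 4. So t ∈ [0, 4]: 5 solutions.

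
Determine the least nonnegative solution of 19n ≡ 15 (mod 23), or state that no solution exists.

gcd(23, 19):
  23 = 1×19 + 4
  19 = 4×4 + 3
  4 = 1×3 + 1
  3 = 3×1
so gcd(23, 19) = 1.
1 divides 15, so solutions exist.
Back-substitute for Bézout coefficients:
  1 = 4 - 1×3
  ... = 19×(-6) + 23×(5)
So 19×(-6) ≡ 1 (mod 23); multiply by 15: n ≡ -90 (mod 23).
Smallest nonnegative: n = -90 mod 23 = 2.

2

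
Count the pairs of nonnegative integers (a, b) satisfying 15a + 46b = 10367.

15

gcd(46, 15):
  46 = 3×15 + 1
  15 = 15×1
so gcd(46, 15) = 1.
Back-substitute for Bézout coefficients:
  1 = 46 - 3×15
  ... = 15×(-3) + 46×(1)
Scale by 10367: one solution is (-31101, 10367). Reduce a mod 46: (41, 212).
General: a = 41 + 46t, b = 212 - 15t.
a ≥ 0 ⇒ t ≥ 0; b ≥ 0 ⇒ t ≤ 14. So t ∈ [0, 14]: 15 solutions.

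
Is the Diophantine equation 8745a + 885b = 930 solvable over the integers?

yes

gcd(8745, 885) = 15  (8745 = 9·885 + 780, 885 = 1·780 + 105, 780 = 7·105 + 45, 105 = 2·45 + 15, 45 = 3·15).
15 divides 930, so integer solutions exist.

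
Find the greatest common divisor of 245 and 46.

gcd(245, 46):
  245 = 5·46 + 15
  46 = 3·15 + 1
  15 = 15·1
so gcd(245, 46) = 1.

1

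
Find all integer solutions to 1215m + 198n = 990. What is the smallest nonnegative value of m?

0

gcd(1215, 198):
  1215 = 6*198 + 27
  198 = 7*27 + 9
  27 = 3*9
so gcd(1215, 198) = 9.
9 divides 990, so solutions exist.
Back-substitute for Bézout coefficients:
  9 = 198 - 7*27
  ... = 1215*(-7) + 198*(43)
Scale by 990/9 = 110: (m₀, n₀) = (-770, 4730).
General solution: m = -770 + 22t, n = 4730 - 135t for integer t.
m ≥ 0: smallest is -770 mod 22 = 0 (at t = 35), with n = 5.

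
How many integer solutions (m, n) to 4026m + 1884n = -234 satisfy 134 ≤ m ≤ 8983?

gcd(4026, 1884) = 6.
By Bézout, 4026·(-73) + 1884·(156) = 6.
Particular solution: (21, -45).
General solution: m = 21 + 314t, n = -45 - 671t for integer t.
134 ≤ 21 + 314t ≤ 8983 gives t ∈ [1, 28], which is 28 values.

28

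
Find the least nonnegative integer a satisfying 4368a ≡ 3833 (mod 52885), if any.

no solution

gcd(52885, 4368):
  52885 = 12*4368 + 469
  4368 = 9*469 + 147
  469 = 3*147 + 28
  147 = 5*28 + 7
  28 = 4*7
so gcd(52885, 4368) = 7.
7 does not divide 3833, so the congruence has no solution.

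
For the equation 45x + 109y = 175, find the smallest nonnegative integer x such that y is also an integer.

16

gcd(109, 45):
  109 = 2·45 + 19
  45 = 2·19 + 7
  19 = 2·7 + 5
  7 = 1·5 + 2
  5 = 2·2 + 1
  2 = 2·1
so gcd(109, 45) = 1.
1 divides 175, so solutions exist.
Back-substitute for Bézout coefficients:
  1 = 5 - 2·2
  ... = 45·(-46) + 109·(19)
Scale by 175/1 = 175: (x₀, y₀) = (-8050, 3325).
General solution: x = -8050 + 109t, y = 3325 - 45t for integer t.
x ≥ 0: smallest is -8050 mod 109 = 16 (at t = 74), with y = -5.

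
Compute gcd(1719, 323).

1

gcd(1719, 323):
  1719 = 5×323 + 104
  323 = 3×104 + 11
  104 = 9×11 + 5
  11 = 2×5 + 1
  5 = 5×1
so gcd(1719, 323) = 1.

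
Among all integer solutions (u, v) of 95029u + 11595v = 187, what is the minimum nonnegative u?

1063

gcd(95029, 11595):
  95029 = 8·11595 + 2269
  11595 = 5·2269 + 250
  2269 = 9·250 + 19
  250 = 13·19 + 3
  19 = 6·3 + 1
  3 = 3·1
so gcd(95029, 11595) = 1.
1 divides 187, so solutions exist.
Back-substitute for Bézout coefficients:
  1 = 19 - 6·3
  ... = 95029·(3664) + 11595·(-30029)
Scale by 187/1 = 187: (u₀, v₀) = (685168, -5615423).
General solution: u = 685168 + 11595t, v = -5615423 - 95029t for integer t.
u ≥ 0: smallest is 685168 mod 11595 = 1063 (at t = -59), with v = -8712.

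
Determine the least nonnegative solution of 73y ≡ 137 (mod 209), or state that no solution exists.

62

gcd(209, 73) = 1  (209 = 2·73 + 63, 73 = 1·63 + 10, 63 = 6·10 + 3, 10 = 3·3 + 1, 3 = 3·1).
1 divides 137, so solutions exist.
Back-substituting, 73·(63) + 209·(-22) = 1.
So 73·(63) ≡ 1 (mod 209); multiply by 137: y ≡ 8631 (mod 209).
Smallest nonnegative: y = 8631 mod 209 = 62.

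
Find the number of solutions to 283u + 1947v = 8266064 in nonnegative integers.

gcd(1947, 283):
  1947 = 6×283 + 249
  283 = 1×249 + 34
  249 = 7×34 + 11
  34 = 3×11 + 1
  11 = 11×1
so gcd(1947, 283) = 1.
Back-substitute for Bézout coefficients:
  1 = 34 - 3×11
  ... = 283×(172) + 1947×(-25)
Scale by 8266064: one solution is (1421763008, -206651600). Reduce u mod 1947: (1304, 4056).
General: u = 1304 + 1947t, v = 4056 - 283t.
u ≥ 0 ⇒ t ≥ 0; v ≥ 0 ⇒ t ≤ 14. So t ∈ [0, 14]: 15 solutions.

15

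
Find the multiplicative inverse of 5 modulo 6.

gcd(6, 5) = 1  (6 = 1×5 + 1, 5 = 5×1).
Back-substituting, 5×(-1) + 6×(1) = 1.
So 5×-1 ≡ 1 (mod 6), and -1 mod 6 = 5.

5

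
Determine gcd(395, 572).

1

gcd(572, 395) = 1  (572 = 1*395 + 177, 395 = 2*177 + 41, 177 = 4*41 + 13, 41 = 3*13 + 2, 13 = 6*2 + 1, 2 = 2*1).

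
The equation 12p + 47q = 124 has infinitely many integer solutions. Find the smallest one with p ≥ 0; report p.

gcd(47, 12) = 1  (47 = 3*12 + 11, 12 = 1*11 + 1, 11 = 11*1).
1 divides 124, so solutions exist.
Back-substituting, 12*(4) + 47*(-1) = 1.
Scale by 124/1 = 124: (p₀, q₀) = (496, -124).
General solution: p = 496 + 47t, q = -124 - 12t for integer t.
p ≥ 0: smallest is 496 mod 47 = 26 (at t = -10), with q = -4.

26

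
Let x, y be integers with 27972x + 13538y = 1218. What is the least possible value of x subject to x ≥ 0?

228

gcd(27972, 13538):
  27972 = 2×13538 + 896
  13538 = 15×896 + 98
  896 = 9×98 + 14
  98 = 7×14
so gcd(27972, 13538) = 14.
14 divides 1218, so solutions exist.
Back-substitute for Bézout coefficients:
  14 = 896 - 9×98
  ... = 27972×(136) + 13538×(-281)
Scale by 1218/14 = 87: (x₀, y₀) = (11832, -24447).
General solution: x = 11832 + 967t, y = -24447 - 1998t for integer t.
x ≥ 0: smallest is 11832 mod 967 = 228 (at t = -12), with y = -471.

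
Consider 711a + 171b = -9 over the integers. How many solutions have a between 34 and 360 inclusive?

gcd(711, 171) = 9.
By Bézout, 711·(-6) + 171·(25) = 9.
Particular solution: (6, -25).
General solution: a = 6 + 19t, b = -25 - 79t for integer t.
34 ≤ 6 + 19t ≤ 360 gives t ∈ [2, 18], which is 17 values.

17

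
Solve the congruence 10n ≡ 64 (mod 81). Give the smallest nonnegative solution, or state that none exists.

gcd(81, 10) = 1.
1 divides 64, so solutions exist.
By Bézout, 10×(-8) + 81×(1) = 1.
So 10×(-8) ≡ 1 (mod 81); multiply by 64: n ≡ -512 (mod 81).
Smallest nonnegative: n = -512 mod 81 = 55.

55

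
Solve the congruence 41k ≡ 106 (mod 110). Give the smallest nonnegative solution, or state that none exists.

gcd(110, 41) = 1  (110 = 2·41 + 28, 41 = 1·28 + 13, 28 = 2·13 + 2, 13 = 6·2 + 1, 2 = 2·1).
1 divides 106, so solutions exist.
Back-substituting, 41·(51) + 110·(-19) = 1.
So 41·(51) ≡ 1 (mod 110); multiply by 106: k ≡ 5406 (mod 110).
Smallest nonnegative: k = 5406 mod 110 = 16.

16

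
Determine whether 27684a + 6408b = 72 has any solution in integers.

gcd(27684, 6408) = 36  (27684 = 4·6408 + 2052, 6408 = 3·2052 + 252, 2052 = 8·252 + 36, 252 = 7·36).
36 divides 72, so integer solutions exist.

yes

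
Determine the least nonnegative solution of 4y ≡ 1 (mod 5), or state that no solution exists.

4

gcd(5, 4) = 1  (5 = 1×4 + 1, 4 = 4×1).
1 divides 1, so solutions exist.
Back-substituting, 4×(-1) + 5×(1) = 1.
So 4×(-1) ≡ 1 (mod 5); multiply by 1: y ≡ -1 (mod 5).
Smallest nonnegative: y = -1 mod 5 = 4.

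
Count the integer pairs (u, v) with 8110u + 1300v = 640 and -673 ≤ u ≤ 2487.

24

gcd(8110, 1300) = 10  (8110 = 6*1300 + 310, 1300 = 4*310 + 60, 310 = 5*60 + 10, 60 = 6*10).
Back-substituting, 8110*(21) + 1300*(-131) = 10.
Scale by 64: particular solution (1344, -8384); reduce u mod 130: (44, -274).
General solution: u = 44 + 130t, v = -274 - 811t for integer t.
-673 ≤ 44 + 130t ≤ 2487 gives t ∈ [-5, 18], which is 24 values.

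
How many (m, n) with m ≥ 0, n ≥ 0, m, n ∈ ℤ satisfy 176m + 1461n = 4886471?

19

gcd(1461, 176):
  1461 = 8×176 + 53
  176 = 3×53 + 17
  53 = 3×17 + 2
  17 = 8×2 + 1
  2 = 2×1
so gcd(1461, 176) = 1.
Back-substitute for Bézout coefficients:
  1 = 17 - 8×2
  ... = 176×(689) + 1461×(-83)
Scale by 4886471: one solution is (3366778519, -405577093). Reduce m mod 1461: (445, 3291).
General: m = 445 + 1461t, n = 3291 - 176t.
m ≥ 0 ⇒ t ≥ 0; n ≥ 0 ⇒ t ≤ 18. So t ∈ [0, 18]: 19 solutions.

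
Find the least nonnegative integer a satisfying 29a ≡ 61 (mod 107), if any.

gcd(107, 29) = 1  (107 = 3*29 + 20, 29 = 1*20 + 9, 20 = 2*9 + 2, 9 = 4*2 + 1, 2 = 2*1).
1 divides 61, so solutions exist.
Back-substituting, 29*(48) + 107*(-13) = 1.
So 29*(48) ≡ 1 (mod 107); multiply by 61: a ≡ 2928 (mod 107).
Smallest nonnegative: a = 2928 mod 107 = 39.

39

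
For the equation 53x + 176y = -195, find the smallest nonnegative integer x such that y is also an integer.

gcd(176, 53):
  176 = 3*53 + 17
  53 = 3*17 + 2
  17 = 8*2 + 1
  2 = 2*1
so gcd(176, 53) = 1.
1 divides -195, so solutions exist.
Back-substitute for Bézout coefficients:
  1 = 17 - 8*2
  ... = 53*(-83) + 176*(25)
Scale by -195/1 = -195: (x₀, y₀) = (16185, -4875).
General solution: x = 16185 + 176t, y = -4875 - 53t for integer t.
x ≥ 0: smallest is 16185 mod 176 = 169 (at t = -91), with y = -52.

169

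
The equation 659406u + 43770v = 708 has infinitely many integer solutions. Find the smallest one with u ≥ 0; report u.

gcd(659406, 43770) = 6.
6 divides 708, so solutions exist.
By Bézout, 659406×(-659) + 43770×(9928) = 6.
Scale by 708/6 = 118: (u₀, v₀) = (-77762, 1171504).
General solution: u = -77762 + 7295t, v = 1171504 - 109901t for integer t.
u ≥ 0: smallest is -77762 mod 7295 = 2483 (at t = 11), with v = -37407.

2483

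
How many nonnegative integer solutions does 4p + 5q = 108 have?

gcd(5, 4):
  5 = 1×4 + 1
  4 = 4×1
so gcd(5, 4) = 1.
Back-substitute for Bézout coefficients:
  1 = 5 - 1×4
  ... = 4×(-1) + 5×(1)
Scale by 108: one solution is (-108, 108). Reduce p mod 5: (2, 20).
General: p = 2 + 5t, q = 20 - 4t.
p ≥ 0 ⇒ t ≥ 0; q ≥ 0 ⇒ t ≤ 5. So t ∈ [0, 5]: 6 solutions.

6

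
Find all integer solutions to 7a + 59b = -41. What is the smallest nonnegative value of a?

11

gcd(59, 7) = 1.
1 divides -41, so solutions exist.
By Bézout, 7*(17) + 59*(-2) = 1.
Scale by -41/1 = -41: (a₀, b₀) = (-697, 82).
General solution: a = -697 + 59t, b = 82 - 7t for integer t.
a ≥ 0: smallest is -697 mod 59 = 11 (at t = 12), with b = -2.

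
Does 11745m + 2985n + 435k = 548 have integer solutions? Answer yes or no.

no

gcd(11745, 2985) = 15.
gcd(15, 435) = 15.
15 does not divide 548 (remainder 8), so no integer solutions.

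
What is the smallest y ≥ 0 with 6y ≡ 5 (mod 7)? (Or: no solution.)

gcd(7, 6) = 1.
1 divides 5, so solutions exist.
By Bézout, 6×(-1) + 7×(1) = 1.
So 6×(-1) ≡ 1 (mod 7); multiply by 5: y ≡ -5 (mod 7).
Smallest nonnegative: y = -5 mod 7 = 2.

2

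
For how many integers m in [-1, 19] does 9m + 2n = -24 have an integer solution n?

10

gcd(9, 2):
  9 = 4*2 + 1
  2 = 2*1
so gcd(9, 2) = 1.
Back-substitute for Bézout coefficients:
  1 = 9 - 4*2
  ... = 9*(1) + 2*(-4)
Scale by -24: particular solution (-24, 96); reduce m mod 2: (0, -12).
General solution: m = 0 + 2t, n = -12 - 9t for integer t.
-1 ≤ 0 + 2t ≤ 19 gives t ∈ [0, 9], which is 10 values.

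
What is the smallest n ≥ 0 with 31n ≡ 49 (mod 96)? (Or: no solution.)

79

gcd(96, 31):
  96 = 3*31 + 3
  31 = 10*3 + 1
  3 = 3*1
so gcd(96, 31) = 1.
1 divides 49, so solutions exist.
Back-substitute for Bézout coefficients:
  1 = 31 - 10*3
  ... = 31*(31) + 96*(-10)
So 31*(31) ≡ 1 (mod 96); multiply by 49: n ≡ 1519 (mod 96).
Smallest nonnegative: n = 1519 mod 96 = 79.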